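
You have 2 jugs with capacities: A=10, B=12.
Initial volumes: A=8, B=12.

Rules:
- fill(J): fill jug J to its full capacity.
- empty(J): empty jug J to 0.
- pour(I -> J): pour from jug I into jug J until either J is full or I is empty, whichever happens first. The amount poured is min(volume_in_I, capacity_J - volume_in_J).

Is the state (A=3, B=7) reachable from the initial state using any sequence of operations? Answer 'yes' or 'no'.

Answer: no

Derivation:
BFS explored all 22 reachable states.
Reachable set includes: (0,0), (0,2), (0,4), (0,6), (0,8), (0,10), (0,12), (2,0), (2,12), (4,0), (4,12), (6,0) ...
Target (A=3, B=7) not in reachable set → no.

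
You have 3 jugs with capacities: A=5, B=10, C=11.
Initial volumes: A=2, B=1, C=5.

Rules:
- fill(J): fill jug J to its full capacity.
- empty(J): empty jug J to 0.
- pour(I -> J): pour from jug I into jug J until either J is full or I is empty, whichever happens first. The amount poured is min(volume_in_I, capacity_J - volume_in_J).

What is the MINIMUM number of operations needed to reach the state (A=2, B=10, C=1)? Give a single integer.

BFS from (A=2, B=1, C=5). One shortest path:
  1. empty(B) -> (A=2 B=0 C=5)
  2. fill(C) -> (A=2 B=0 C=11)
  3. pour(C -> B) -> (A=2 B=10 C=1)
Reached target in 3 moves.

Answer: 3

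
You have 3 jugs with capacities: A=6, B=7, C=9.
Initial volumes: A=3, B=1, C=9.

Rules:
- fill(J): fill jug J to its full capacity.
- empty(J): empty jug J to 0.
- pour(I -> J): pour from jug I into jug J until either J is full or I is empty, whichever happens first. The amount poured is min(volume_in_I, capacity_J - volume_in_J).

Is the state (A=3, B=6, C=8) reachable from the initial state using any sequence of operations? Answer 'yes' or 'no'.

BFS explored all 320 reachable states.
Reachable set includes: (0,0,0), (0,0,1), (0,0,2), (0,0,3), (0,0,4), (0,0,5), (0,0,6), (0,0,7), (0,0,8), (0,0,9), (0,1,0), (0,1,1) ...
Target (A=3, B=6, C=8) not in reachable set → no.

Answer: no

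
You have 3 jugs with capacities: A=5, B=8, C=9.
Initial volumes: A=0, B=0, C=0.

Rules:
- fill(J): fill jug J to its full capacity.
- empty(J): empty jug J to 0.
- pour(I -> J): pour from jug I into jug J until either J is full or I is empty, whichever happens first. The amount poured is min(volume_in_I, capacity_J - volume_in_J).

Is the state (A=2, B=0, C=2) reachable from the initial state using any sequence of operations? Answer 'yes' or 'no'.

Answer: yes

Derivation:
BFS from (A=0, B=0, C=0):
  1. fill(A) -> (A=5 B=0 C=0)
  2. fill(B) -> (A=5 B=8 C=0)
  3. pour(B -> C) -> (A=5 B=0 C=8)
  4. pour(A -> B) -> (A=0 B=5 C=8)
  5. pour(C -> A) -> (A=5 B=5 C=3)
  6. pour(A -> B) -> (A=2 B=8 C=3)
  7. pour(B -> C) -> (A=2 B=2 C=9)
  8. empty(C) -> (A=2 B=2 C=0)
  9. pour(B -> C) -> (A=2 B=0 C=2)
Target reached → yes.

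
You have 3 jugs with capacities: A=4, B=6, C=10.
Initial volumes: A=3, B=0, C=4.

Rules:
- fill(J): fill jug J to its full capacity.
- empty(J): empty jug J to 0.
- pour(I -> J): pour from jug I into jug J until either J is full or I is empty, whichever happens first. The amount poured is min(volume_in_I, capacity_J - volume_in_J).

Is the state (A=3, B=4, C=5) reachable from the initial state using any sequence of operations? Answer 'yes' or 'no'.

BFS explored all 188 reachable states.
Reachable set includes: (0,0,0), (0,0,1), (0,0,2), (0,0,3), (0,0,4), (0,0,5), (0,0,6), (0,0,7), (0,0,8), (0,0,9), (0,0,10), (0,1,0) ...
Target (A=3, B=4, C=5) not in reachable set → no.

Answer: no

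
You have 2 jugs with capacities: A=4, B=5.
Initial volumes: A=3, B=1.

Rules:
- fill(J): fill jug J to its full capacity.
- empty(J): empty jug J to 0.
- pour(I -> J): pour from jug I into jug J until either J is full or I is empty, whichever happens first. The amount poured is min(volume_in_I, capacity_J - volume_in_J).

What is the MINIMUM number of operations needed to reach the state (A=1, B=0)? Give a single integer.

BFS from (A=3, B=1). One shortest path:
  1. empty(A) -> (A=0 B=1)
  2. pour(B -> A) -> (A=1 B=0)
Reached target in 2 moves.

Answer: 2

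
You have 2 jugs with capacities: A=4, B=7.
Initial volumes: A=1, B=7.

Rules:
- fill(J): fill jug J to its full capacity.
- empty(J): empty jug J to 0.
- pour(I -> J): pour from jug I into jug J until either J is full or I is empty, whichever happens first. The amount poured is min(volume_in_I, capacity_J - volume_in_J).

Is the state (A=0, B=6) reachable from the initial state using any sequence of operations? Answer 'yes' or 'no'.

BFS from (A=1, B=7):
  1. empty(A) -> (A=0 B=7)
  2. pour(B -> A) -> (A=4 B=3)
  3. empty(A) -> (A=0 B=3)
  4. pour(B -> A) -> (A=3 B=0)
  5. fill(B) -> (A=3 B=7)
  6. pour(B -> A) -> (A=4 B=6)
  7. empty(A) -> (A=0 B=6)
Target reached → yes.

Answer: yes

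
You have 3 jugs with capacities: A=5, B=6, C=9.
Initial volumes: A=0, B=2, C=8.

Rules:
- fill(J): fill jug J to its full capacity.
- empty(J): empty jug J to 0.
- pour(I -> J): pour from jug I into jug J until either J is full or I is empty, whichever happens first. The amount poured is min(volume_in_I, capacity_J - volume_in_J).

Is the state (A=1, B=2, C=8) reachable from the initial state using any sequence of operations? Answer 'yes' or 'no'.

BFS explored all 260 reachable states.
Reachable set includes: (0,0,0), (0,0,1), (0,0,2), (0,0,3), (0,0,4), (0,0,5), (0,0,6), (0,0,7), (0,0,8), (0,0,9), (0,1,0), (0,1,1) ...
Target (A=1, B=2, C=8) not in reachable set → no.

Answer: no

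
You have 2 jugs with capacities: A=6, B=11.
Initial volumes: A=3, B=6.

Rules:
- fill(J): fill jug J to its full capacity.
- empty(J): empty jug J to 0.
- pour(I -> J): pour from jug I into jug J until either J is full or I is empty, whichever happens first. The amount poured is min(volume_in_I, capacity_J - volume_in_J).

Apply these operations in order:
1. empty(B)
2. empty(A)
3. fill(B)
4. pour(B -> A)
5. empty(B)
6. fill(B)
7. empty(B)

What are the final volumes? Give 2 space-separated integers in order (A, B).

Step 1: empty(B) -> (A=3 B=0)
Step 2: empty(A) -> (A=0 B=0)
Step 3: fill(B) -> (A=0 B=11)
Step 4: pour(B -> A) -> (A=6 B=5)
Step 5: empty(B) -> (A=6 B=0)
Step 6: fill(B) -> (A=6 B=11)
Step 7: empty(B) -> (A=6 B=0)

Answer: 6 0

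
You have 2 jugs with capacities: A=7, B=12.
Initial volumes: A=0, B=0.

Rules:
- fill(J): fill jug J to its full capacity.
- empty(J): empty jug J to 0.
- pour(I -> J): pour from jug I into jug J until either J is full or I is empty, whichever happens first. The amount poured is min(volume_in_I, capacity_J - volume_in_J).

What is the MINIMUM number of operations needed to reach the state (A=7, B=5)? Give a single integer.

Answer: 2

Derivation:
BFS from (A=0, B=0). One shortest path:
  1. fill(B) -> (A=0 B=12)
  2. pour(B -> A) -> (A=7 B=5)
Reached target in 2 moves.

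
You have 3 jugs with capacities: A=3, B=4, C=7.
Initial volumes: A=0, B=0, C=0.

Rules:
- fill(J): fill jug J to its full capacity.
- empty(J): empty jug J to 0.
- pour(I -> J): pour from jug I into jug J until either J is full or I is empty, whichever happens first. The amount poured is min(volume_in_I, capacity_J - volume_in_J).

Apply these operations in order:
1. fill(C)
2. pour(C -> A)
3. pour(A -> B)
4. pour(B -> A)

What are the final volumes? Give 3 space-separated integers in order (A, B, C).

Answer: 3 0 4

Derivation:
Step 1: fill(C) -> (A=0 B=0 C=7)
Step 2: pour(C -> A) -> (A=3 B=0 C=4)
Step 3: pour(A -> B) -> (A=0 B=3 C=4)
Step 4: pour(B -> A) -> (A=3 B=0 C=4)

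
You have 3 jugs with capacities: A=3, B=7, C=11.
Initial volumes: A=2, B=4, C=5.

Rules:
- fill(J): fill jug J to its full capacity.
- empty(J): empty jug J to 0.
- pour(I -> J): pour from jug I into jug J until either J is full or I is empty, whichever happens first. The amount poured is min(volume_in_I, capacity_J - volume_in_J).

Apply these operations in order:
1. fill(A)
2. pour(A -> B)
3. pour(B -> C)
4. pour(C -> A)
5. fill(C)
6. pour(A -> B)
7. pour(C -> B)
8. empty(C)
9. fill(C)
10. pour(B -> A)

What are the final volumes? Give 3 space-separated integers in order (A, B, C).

Step 1: fill(A) -> (A=3 B=4 C=5)
Step 2: pour(A -> B) -> (A=0 B=7 C=5)
Step 3: pour(B -> C) -> (A=0 B=1 C=11)
Step 4: pour(C -> A) -> (A=3 B=1 C=8)
Step 5: fill(C) -> (A=3 B=1 C=11)
Step 6: pour(A -> B) -> (A=0 B=4 C=11)
Step 7: pour(C -> B) -> (A=0 B=7 C=8)
Step 8: empty(C) -> (A=0 B=7 C=0)
Step 9: fill(C) -> (A=0 B=7 C=11)
Step 10: pour(B -> A) -> (A=3 B=4 C=11)

Answer: 3 4 11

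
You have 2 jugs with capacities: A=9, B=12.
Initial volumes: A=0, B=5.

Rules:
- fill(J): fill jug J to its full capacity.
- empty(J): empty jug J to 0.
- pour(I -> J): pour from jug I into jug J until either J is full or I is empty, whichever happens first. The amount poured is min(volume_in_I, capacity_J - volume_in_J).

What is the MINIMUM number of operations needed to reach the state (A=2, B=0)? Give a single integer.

BFS from (A=0, B=5). One shortest path:
  1. fill(A) -> (A=9 B=5)
  2. pour(A -> B) -> (A=2 B=12)
  3. empty(B) -> (A=2 B=0)
Reached target in 3 moves.

Answer: 3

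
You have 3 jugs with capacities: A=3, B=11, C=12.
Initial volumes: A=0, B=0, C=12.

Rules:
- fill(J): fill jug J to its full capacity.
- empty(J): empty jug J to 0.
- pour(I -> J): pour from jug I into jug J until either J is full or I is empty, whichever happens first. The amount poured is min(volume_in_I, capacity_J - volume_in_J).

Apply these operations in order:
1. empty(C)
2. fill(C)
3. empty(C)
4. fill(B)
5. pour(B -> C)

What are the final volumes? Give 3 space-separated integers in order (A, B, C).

Step 1: empty(C) -> (A=0 B=0 C=0)
Step 2: fill(C) -> (A=0 B=0 C=12)
Step 3: empty(C) -> (A=0 B=0 C=0)
Step 4: fill(B) -> (A=0 B=11 C=0)
Step 5: pour(B -> C) -> (A=0 B=0 C=11)

Answer: 0 0 11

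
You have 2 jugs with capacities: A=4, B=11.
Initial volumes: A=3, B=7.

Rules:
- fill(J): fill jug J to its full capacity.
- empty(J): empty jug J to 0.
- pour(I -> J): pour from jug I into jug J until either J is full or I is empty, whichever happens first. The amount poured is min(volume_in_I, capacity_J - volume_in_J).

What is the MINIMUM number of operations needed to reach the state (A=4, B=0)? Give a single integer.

BFS from (A=3, B=7). One shortest path:
  1. fill(A) -> (A=4 B=7)
  2. empty(B) -> (A=4 B=0)
Reached target in 2 moves.

Answer: 2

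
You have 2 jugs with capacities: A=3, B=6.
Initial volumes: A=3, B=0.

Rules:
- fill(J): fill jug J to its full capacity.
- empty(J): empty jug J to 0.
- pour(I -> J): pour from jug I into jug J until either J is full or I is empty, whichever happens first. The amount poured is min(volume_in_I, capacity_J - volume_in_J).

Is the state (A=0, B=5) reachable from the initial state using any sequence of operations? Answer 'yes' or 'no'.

BFS explored all 6 reachable states.
Reachable set includes: (0,0), (0,3), (0,6), (3,0), (3,3), (3,6)
Target (A=0, B=5) not in reachable set → no.

Answer: no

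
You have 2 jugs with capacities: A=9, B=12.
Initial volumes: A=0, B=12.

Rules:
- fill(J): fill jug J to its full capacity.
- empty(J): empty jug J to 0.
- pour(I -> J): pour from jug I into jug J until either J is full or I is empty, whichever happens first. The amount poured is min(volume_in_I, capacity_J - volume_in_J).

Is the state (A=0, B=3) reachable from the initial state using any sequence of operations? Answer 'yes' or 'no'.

Answer: yes

Derivation:
BFS from (A=0, B=12):
  1. pour(B -> A) -> (A=9 B=3)
  2. empty(A) -> (A=0 B=3)
Target reached → yes.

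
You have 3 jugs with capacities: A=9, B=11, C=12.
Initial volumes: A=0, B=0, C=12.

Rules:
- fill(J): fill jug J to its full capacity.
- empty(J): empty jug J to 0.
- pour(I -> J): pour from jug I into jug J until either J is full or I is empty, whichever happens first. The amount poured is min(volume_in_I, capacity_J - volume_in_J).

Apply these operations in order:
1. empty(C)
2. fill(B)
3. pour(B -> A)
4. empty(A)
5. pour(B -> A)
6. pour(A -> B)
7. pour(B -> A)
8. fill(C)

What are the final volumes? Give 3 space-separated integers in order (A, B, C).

Step 1: empty(C) -> (A=0 B=0 C=0)
Step 2: fill(B) -> (A=0 B=11 C=0)
Step 3: pour(B -> A) -> (A=9 B=2 C=0)
Step 4: empty(A) -> (A=0 B=2 C=0)
Step 5: pour(B -> A) -> (A=2 B=0 C=0)
Step 6: pour(A -> B) -> (A=0 B=2 C=0)
Step 7: pour(B -> A) -> (A=2 B=0 C=0)
Step 8: fill(C) -> (A=2 B=0 C=12)

Answer: 2 0 12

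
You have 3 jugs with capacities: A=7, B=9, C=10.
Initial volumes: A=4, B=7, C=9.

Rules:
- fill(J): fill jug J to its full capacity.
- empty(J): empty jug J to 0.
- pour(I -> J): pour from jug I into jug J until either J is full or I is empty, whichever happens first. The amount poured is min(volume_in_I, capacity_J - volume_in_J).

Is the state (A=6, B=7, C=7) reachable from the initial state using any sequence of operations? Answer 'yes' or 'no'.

Answer: no

Derivation:
BFS explored all 449 reachable states.
Reachable set includes: (0,0,0), (0,0,1), (0,0,2), (0,0,3), (0,0,4), (0,0,5), (0,0,6), (0,0,7), (0,0,8), (0,0,9), (0,0,10), (0,1,0) ...
Target (A=6, B=7, C=7) not in reachable set → no.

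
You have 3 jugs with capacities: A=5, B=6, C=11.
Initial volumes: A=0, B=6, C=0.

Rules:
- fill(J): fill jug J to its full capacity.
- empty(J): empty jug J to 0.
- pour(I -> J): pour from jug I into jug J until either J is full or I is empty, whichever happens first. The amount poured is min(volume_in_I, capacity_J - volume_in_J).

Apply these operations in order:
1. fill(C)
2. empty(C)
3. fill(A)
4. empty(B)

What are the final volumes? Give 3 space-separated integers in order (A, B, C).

Step 1: fill(C) -> (A=0 B=6 C=11)
Step 2: empty(C) -> (A=0 B=6 C=0)
Step 3: fill(A) -> (A=5 B=6 C=0)
Step 4: empty(B) -> (A=5 B=0 C=0)

Answer: 5 0 0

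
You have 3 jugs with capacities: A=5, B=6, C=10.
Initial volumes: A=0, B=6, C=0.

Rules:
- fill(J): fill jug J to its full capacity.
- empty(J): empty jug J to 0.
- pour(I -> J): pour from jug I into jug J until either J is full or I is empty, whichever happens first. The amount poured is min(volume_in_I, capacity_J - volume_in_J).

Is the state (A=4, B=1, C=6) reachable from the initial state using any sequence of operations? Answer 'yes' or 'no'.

Answer: no

Derivation:
BFS explored all 282 reachable states.
Reachable set includes: (0,0,0), (0,0,1), (0,0,2), (0,0,3), (0,0,4), (0,0,5), (0,0,6), (0,0,7), (0,0,8), (0,0,9), (0,0,10), (0,1,0) ...
Target (A=4, B=1, C=6) not in reachable set → no.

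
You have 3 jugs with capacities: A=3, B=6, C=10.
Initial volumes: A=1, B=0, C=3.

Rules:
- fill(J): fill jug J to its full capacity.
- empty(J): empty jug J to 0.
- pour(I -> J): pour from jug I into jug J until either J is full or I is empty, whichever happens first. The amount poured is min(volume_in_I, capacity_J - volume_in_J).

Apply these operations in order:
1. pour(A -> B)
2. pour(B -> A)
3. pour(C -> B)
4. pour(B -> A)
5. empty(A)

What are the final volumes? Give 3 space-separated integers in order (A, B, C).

Answer: 0 1 0

Derivation:
Step 1: pour(A -> B) -> (A=0 B=1 C=3)
Step 2: pour(B -> A) -> (A=1 B=0 C=3)
Step 3: pour(C -> B) -> (A=1 B=3 C=0)
Step 4: pour(B -> A) -> (A=3 B=1 C=0)
Step 5: empty(A) -> (A=0 B=1 C=0)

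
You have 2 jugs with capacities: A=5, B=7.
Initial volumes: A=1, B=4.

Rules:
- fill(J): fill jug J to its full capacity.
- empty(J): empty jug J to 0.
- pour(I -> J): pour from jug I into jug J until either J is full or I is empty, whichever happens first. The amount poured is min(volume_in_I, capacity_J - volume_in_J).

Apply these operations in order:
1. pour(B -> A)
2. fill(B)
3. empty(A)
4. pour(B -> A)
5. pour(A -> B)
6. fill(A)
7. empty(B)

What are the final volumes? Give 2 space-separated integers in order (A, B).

Answer: 5 0

Derivation:
Step 1: pour(B -> A) -> (A=5 B=0)
Step 2: fill(B) -> (A=5 B=7)
Step 3: empty(A) -> (A=0 B=7)
Step 4: pour(B -> A) -> (A=5 B=2)
Step 5: pour(A -> B) -> (A=0 B=7)
Step 6: fill(A) -> (A=5 B=7)
Step 7: empty(B) -> (A=5 B=0)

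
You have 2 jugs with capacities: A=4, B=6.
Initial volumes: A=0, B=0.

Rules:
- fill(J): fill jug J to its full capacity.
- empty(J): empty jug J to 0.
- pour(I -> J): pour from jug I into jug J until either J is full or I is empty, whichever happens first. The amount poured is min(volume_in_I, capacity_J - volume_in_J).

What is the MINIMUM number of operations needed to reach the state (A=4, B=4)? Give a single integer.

BFS from (A=0, B=0). One shortest path:
  1. fill(A) -> (A=4 B=0)
  2. pour(A -> B) -> (A=0 B=4)
  3. fill(A) -> (A=4 B=4)
Reached target in 3 moves.

Answer: 3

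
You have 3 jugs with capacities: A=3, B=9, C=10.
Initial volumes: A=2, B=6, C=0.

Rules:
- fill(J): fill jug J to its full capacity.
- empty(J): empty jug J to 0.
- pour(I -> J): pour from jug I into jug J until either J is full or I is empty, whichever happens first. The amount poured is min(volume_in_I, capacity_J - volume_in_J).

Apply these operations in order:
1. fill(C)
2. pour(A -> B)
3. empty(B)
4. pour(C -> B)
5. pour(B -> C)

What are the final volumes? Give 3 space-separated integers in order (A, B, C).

Step 1: fill(C) -> (A=2 B=6 C=10)
Step 2: pour(A -> B) -> (A=0 B=8 C=10)
Step 3: empty(B) -> (A=0 B=0 C=10)
Step 4: pour(C -> B) -> (A=0 B=9 C=1)
Step 5: pour(B -> C) -> (A=0 B=0 C=10)

Answer: 0 0 10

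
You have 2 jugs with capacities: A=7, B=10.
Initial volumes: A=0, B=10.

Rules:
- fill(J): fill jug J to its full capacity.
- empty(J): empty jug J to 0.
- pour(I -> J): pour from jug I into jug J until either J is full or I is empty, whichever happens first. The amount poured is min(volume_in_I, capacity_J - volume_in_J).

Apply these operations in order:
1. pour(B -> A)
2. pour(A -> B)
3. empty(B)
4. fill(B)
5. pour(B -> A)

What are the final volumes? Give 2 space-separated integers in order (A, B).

Step 1: pour(B -> A) -> (A=7 B=3)
Step 2: pour(A -> B) -> (A=0 B=10)
Step 3: empty(B) -> (A=0 B=0)
Step 4: fill(B) -> (A=0 B=10)
Step 5: pour(B -> A) -> (A=7 B=3)

Answer: 7 3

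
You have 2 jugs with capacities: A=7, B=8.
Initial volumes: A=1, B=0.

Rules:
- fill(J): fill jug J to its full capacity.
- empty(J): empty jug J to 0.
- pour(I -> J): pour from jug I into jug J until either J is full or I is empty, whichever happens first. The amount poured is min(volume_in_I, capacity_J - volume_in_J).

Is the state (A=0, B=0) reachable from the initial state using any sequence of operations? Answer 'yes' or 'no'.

Answer: yes

Derivation:
BFS from (A=1, B=0):
  1. empty(A) -> (A=0 B=0)
Target reached → yes.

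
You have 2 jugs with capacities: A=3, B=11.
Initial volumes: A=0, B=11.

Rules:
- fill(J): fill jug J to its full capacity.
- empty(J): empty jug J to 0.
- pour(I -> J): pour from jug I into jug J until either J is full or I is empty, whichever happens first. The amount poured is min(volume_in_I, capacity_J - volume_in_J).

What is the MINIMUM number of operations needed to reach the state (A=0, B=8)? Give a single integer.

BFS from (A=0, B=11). One shortest path:
  1. pour(B -> A) -> (A=3 B=8)
  2. empty(A) -> (A=0 B=8)
Reached target in 2 moves.

Answer: 2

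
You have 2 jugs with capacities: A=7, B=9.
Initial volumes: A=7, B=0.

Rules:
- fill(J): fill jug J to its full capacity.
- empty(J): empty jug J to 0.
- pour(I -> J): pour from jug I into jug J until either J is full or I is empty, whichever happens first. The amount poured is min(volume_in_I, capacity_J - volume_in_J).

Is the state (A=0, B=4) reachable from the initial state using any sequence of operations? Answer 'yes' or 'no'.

Answer: yes

Derivation:
BFS from (A=7, B=0):
  1. empty(A) -> (A=0 B=0)
  2. fill(B) -> (A=0 B=9)
  3. pour(B -> A) -> (A=7 B=2)
  4. empty(A) -> (A=0 B=2)
  5. pour(B -> A) -> (A=2 B=0)
  6. fill(B) -> (A=2 B=9)
  7. pour(B -> A) -> (A=7 B=4)
  8. empty(A) -> (A=0 B=4)
Target reached → yes.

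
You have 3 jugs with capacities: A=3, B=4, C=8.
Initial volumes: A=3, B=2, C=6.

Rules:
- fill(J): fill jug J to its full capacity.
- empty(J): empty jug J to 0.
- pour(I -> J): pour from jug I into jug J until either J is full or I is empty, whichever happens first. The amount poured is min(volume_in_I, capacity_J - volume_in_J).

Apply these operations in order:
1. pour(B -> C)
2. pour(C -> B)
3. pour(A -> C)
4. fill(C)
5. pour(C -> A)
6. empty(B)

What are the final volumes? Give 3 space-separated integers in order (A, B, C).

Step 1: pour(B -> C) -> (A=3 B=0 C=8)
Step 2: pour(C -> B) -> (A=3 B=4 C=4)
Step 3: pour(A -> C) -> (A=0 B=4 C=7)
Step 4: fill(C) -> (A=0 B=4 C=8)
Step 5: pour(C -> A) -> (A=3 B=4 C=5)
Step 6: empty(B) -> (A=3 B=0 C=5)

Answer: 3 0 5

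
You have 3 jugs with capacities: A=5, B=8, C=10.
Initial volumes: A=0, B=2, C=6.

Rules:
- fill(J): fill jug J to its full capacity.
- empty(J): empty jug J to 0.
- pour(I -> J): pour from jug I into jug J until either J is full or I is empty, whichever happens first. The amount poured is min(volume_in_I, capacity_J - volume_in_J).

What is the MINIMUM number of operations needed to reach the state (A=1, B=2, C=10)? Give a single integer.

Answer: 2

Derivation:
BFS from (A=0, B=2, C=6). One shortest path:
  1. fill(A) -> (A=5 B=2 C=6)
  2. pour(A -> C) -> (A=1 B=2 C=10)
Reached target in 2 moves.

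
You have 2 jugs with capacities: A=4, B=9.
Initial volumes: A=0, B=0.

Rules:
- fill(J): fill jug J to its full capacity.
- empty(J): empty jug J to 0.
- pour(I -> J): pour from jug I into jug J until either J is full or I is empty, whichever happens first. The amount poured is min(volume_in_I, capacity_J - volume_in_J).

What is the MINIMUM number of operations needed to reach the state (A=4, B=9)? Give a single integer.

Answer: 2

Derivation:
BFS from (A=0, B=0). One shortest path:
  1. fill(A) -> (A=4 B=0)
  2. fill(B) -> (A=4 B=9)
Reached target in 2 moves.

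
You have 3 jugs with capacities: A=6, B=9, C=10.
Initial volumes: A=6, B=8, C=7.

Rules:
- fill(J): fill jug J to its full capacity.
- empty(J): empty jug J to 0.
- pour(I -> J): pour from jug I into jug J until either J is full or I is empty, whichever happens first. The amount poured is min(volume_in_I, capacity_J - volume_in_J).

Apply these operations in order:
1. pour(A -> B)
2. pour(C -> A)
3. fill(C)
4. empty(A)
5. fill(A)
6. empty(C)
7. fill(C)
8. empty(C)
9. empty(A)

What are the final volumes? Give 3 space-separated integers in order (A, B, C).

Answer: 0 9 0

Derivation:
Step 1: pour(A -> B) -> (A=5 B=9 C=7)
Step 2: pour(C -> A) -> (A=6 B=9 C=6)
Step 3: fill(C) -> (A=6 B=9 C=10)
Step 4: empty(A) -> (A=0 B=9 C=10)
Step 5: fill(A) -> (A=6 B=9 C=10)
Step 6: empty(C) -> (A=6 B=9 C=0)
Step 7: fill(C) -> (A=6 B=9 C=10)
Step 8: empty(C) -> (A=6 B=9 C=0)
Step 9: empty(A) -> (A=0 B=9 C=0)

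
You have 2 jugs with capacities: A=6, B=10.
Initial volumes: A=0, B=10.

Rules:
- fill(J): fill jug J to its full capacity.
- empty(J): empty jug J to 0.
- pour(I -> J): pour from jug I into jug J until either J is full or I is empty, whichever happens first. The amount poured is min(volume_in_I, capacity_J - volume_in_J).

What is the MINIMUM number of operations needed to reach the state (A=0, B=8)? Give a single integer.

BFS from (A=0, B=10). One shortest path:
  1. pour(B -> A) -> (A=6 B=4)
  2. empty(A) -> (A=0 B=4)
  3. pour(B -> A) -> (A=4 B=0)
  4. fill(B) -> (A=4 B=10)
  5. pour(B -> A) -> (A=6 B=8)
  6. empty(A) -> (A=0 B=8)
Reached target in 6 moves.

Answer: 6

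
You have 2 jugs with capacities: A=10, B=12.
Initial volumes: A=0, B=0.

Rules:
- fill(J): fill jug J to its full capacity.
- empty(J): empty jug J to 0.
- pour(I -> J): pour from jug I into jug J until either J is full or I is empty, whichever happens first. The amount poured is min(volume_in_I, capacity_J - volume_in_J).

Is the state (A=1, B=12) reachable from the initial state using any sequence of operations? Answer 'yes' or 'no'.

BFS explored all 22 reachable states.
Reachable set includes: (0,0), (0,2), (0,4), (0,6), (0,8), (0,10), (0,12), (2,0), (2,12), (4,0), (4,12), (6,0) ...
Target (A=1, B=12) not in reachable set → no.

Answer: no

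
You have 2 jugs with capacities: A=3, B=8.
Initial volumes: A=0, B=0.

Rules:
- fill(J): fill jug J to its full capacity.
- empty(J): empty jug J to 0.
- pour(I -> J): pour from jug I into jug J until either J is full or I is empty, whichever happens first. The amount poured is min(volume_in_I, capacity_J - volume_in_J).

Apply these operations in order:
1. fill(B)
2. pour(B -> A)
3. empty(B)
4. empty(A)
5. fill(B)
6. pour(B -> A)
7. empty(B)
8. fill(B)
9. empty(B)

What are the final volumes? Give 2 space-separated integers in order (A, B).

Answer: 3 0

Derivation:
Step 1: fill(B) -> (A=0 B=8)
Step 2: pour(B -> A) -> (A=3 B=5)
Step 3: empty(B) -> (A=3 B=0)
Step 4: empty(A) -> (A=0 B=0)
Step 5: fill(B) -> (A=0 B=8)
Step 6: pour(B -> A) -> (A=3 B=5)
Step 7: empty(B) -> (A=3 B=0)
Step 8: fill(B) -> (A=3 B=8)
Step 9: empty(B) -> (A=3 B=0)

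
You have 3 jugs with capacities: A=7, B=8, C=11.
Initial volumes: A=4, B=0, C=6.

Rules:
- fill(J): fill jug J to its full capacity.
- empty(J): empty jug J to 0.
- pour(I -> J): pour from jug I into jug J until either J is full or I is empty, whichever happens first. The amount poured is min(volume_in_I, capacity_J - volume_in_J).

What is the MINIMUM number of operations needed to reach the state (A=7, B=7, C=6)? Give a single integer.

Answer: 3

Derivation:
BFS from (A=4, B=0, C=6). One shortest path:
  1. fill(A) -> (A=7 B=0 C=6)
  2. pour(A -> B) -> (A=0 B=7 C=6)
  3. fill(A) -> (A=7 B=7 C=6)
Reached target in 3 moves.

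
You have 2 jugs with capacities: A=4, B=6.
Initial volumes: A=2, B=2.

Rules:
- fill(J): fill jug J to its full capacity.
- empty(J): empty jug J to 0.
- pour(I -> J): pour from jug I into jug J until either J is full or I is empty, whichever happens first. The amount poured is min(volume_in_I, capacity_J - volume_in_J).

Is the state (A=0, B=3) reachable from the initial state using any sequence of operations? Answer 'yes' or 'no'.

Answer: no

Derivation:
BFS explored all 11 reachable states.
Reachable set includes: (0,0), (0,2), (0,4), (0,6), (2,0), (2,2), (2,6), (4,0), (4,2), (4,4), (4,6)
Target (A=0, B=3) not in reachable set → no.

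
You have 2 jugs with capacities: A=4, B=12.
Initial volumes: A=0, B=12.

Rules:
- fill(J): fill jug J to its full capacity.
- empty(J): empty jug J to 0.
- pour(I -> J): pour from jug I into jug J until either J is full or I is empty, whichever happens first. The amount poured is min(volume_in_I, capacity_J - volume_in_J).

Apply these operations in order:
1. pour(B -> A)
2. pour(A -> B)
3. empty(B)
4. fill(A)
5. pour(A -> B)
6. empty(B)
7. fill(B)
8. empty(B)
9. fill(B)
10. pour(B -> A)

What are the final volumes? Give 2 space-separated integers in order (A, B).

Answer: 4 8

Derivation:
Step 1: pour(B -> A) -> (A=4 B=8)
Step 2: pour(A -> B) -> (A=0 B=12)
Step 3: empty(B) -> (A=0 B=0)
Step 4: fill(A) -> (A=4 B=0)
Step 5: pour(A -> B) -> (A=0 B=4)
Step 6: empty(B) -> (A=0 B=0)
Step 7: fill(B) -> (A=0 B=12)
Step 8: empty(B) -> (A=0 B=0)
Step 9: fill(B) -> (A=0 B=12)
Step 10: pour(B -> A) -> (A=4 B=8)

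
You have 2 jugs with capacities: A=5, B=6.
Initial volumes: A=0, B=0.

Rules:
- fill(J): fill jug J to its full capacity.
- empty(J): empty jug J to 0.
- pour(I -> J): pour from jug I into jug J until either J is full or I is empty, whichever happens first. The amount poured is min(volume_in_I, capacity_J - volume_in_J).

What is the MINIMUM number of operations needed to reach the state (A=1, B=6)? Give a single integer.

BFS from (A=0, B=0). One shortest path:
  1. fill(B) -> (A=0 B=6)
  2. pour(B -> A) -> (A=5 B=1)
  3. empty(A) -> (A=0 B=1)
  4. pour(B -> A) -> (A=1 B=0)
  5. fill(B) -> (A=1 B=6)
Reached target in 5 moves.

Answer: 5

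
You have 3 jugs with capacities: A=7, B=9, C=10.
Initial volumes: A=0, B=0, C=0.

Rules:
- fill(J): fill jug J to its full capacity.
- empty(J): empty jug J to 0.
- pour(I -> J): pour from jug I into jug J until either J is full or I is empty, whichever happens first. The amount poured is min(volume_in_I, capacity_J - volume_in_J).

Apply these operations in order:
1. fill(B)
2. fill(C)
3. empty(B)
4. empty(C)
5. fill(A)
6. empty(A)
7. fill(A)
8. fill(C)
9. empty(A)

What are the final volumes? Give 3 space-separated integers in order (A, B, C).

Answer: 0 0 10

Derivation:
Step 1: fill(B) -> (A=0 B=9 C=0)
Step 2: fill(C) -> (A=0 B=9 C=10)
Step 3: empty(B) -> (A=0 B=0 C=10)
Step 4: empty(C) -> (A=0 B=0 C=0)
Step 5: fill(A) -> (A=7 B=0 C=0)
Step 6: empty(A) -> (A=0 B=0 C=0)
Step 7: fill(A) -> (A=7 B=0 C=0)
Step 8: fill(C) -> (A=7 B=0 C=10)
Step 9: empty(A) -> (A=0 B=0 C=10)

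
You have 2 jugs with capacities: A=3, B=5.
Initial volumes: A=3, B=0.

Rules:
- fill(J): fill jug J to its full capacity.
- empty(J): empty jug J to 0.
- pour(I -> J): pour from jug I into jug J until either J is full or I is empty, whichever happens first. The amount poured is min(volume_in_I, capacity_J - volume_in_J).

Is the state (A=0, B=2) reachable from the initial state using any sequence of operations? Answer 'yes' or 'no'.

BFS from (A=3, B=0):
  1. empty(A) -> (A=0 B=0)
  2. fill(B) -> (A=0 B=5)
  3. pour(B -> A) -> (A=3 B=2)
  4. empty(A) -> (A=0 B=2)
Target reached → yes.

Answer: yes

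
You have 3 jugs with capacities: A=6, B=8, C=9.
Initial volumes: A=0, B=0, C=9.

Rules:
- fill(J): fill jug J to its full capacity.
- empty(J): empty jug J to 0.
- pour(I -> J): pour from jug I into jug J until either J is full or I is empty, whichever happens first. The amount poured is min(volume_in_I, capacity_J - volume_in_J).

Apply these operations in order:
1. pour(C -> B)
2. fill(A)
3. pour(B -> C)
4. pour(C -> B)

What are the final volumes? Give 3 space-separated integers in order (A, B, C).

Answer: 6 8 1

Derivation:
Step 1: pour(C -> B) -> (A=0 B=8 C=1)
Step 2: fill(A) -> (A=6 B=8 C=1)
Step 3: pour(B -> C) -> (A=6 B=0 C=9)
Step 4: pour(C -> B) -> (A=6 B=8 C=1)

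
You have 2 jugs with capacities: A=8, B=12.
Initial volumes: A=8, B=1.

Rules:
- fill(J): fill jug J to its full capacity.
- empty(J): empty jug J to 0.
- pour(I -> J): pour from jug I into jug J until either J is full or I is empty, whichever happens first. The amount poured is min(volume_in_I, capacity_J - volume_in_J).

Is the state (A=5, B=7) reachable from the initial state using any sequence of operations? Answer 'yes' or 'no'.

Answer: no

Derivation:
BFS explored all 20 reachable states.
Reachable set includes: (0,0), (0,1), (0,4), (0,5), (0,8), (0,9), (0,12), (1,0), (1,12), (4,0), (4,12), (5,0) ...
Target (A=5, B=7) not in reachable set → no.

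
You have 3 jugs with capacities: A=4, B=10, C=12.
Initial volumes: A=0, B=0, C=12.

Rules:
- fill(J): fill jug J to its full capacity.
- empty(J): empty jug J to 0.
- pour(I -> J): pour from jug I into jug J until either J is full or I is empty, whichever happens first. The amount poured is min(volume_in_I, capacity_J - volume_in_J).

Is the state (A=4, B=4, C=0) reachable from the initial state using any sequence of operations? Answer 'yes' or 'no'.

BFS from (A=0, B=0, C=12):
  1. fill(A) -> (A=4 B=0 C=12)
  2. empty(C) -> (A=4 B=0 C=0)
  3. pour(A -> B) -> (A=0 B=4 C=0)
  4. fill(A) -> (A=4 B=4 C=0)
Target reached → yes.

Answer: yes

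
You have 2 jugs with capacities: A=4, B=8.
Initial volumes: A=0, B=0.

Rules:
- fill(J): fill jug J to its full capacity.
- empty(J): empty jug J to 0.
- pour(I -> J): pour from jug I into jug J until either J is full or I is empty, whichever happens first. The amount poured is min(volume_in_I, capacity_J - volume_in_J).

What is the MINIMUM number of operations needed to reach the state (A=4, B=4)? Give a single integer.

BFS from (A=0, B=0). One shortest path:
  1. fill(B) -> (A=0 B=8)
  2. pour(B -> A) -> (A=4 B=4)
Reached target in 2 moves.

Answer: 2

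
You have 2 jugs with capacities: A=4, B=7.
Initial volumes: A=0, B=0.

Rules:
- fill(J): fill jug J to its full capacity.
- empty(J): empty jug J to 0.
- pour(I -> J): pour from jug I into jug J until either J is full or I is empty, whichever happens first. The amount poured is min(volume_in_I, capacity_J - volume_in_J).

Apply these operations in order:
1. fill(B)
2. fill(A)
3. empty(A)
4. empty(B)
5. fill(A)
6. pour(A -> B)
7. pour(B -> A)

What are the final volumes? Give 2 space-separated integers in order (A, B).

Step 1: fill(B) -> (A=0 B=7)
Step 2: fill(A) -> (A=4 B=7)
Step 3: empty(A) -> (A=0 B=7)
Step 4: empty(B) -> (A=0 B=0)
Step 5: fill(A) -> (A=4 B=0)
Step 6: pour(A -> B) -> (A=0 B=4)
Step 7: pour(B -> A) -> (A=4 B=0)

Answer: 4 0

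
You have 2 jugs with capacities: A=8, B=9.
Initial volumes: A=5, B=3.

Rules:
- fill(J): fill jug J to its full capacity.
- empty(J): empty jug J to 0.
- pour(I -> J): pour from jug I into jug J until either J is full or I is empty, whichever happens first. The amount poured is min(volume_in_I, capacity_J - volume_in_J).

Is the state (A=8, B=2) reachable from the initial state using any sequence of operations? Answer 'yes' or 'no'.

Answer: yes

Derivation:
BFS from (A=5, B=3):
  1. fill(A) -> (A=8 B=3)
  2. pour(A -> B) -> (A=2 B=9)
  3. empty(B) -> (A=2 B=0)
  4. pour(A -> B) -> (A=0 B=2)
  5. fill(A) -> (A=8 B=2)
Target reached → yes.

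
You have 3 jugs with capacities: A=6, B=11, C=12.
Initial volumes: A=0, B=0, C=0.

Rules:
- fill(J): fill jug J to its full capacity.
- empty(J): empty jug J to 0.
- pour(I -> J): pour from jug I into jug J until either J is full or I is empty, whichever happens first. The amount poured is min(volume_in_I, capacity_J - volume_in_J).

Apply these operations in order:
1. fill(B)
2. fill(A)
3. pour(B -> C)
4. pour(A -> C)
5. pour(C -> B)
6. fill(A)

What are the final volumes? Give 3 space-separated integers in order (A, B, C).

Answer: 6 11 1

Derivation:
Step 1: fill(B) -> (A=0 B=11 C=0)
Step 2: fill(A) -> (A=6 B=11 C=0)
Step 3: pour(B -> C) -> (A=6 B=0 C=11)
Step 4: pour(A -> C) -> (A=5 B=0 C=12)
Step 5: pour(C -> B) -> (A=5 B=11 C=1)
Step 6: fill(A) -> (A=6 B=11 C=1)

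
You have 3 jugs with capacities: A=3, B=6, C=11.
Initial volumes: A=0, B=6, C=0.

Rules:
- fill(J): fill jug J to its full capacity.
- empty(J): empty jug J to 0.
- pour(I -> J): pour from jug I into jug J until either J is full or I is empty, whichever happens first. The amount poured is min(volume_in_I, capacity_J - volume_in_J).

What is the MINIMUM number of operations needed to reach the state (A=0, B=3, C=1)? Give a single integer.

BFS from (A=0, B=6, C=0). One shortest path:
  1. fill(A) -> (A=3 B=6 C=0)
  2. pour(B -> C) -> (A=3 B=0 C=6)
  3. fill(B) -> (A=3 B=6 C=6)
  4. pour(B -> C) -> (A=3 B=1 C=11)
  5. empty(C) -> (A=3 B=1 C=0)
  6. pour(B -> C) -> (A=3 B=0 C=1)
  7. pour(A -> B) -> (A=0 B=3 C=1)
Reached target in 7 moves.

Answer: 7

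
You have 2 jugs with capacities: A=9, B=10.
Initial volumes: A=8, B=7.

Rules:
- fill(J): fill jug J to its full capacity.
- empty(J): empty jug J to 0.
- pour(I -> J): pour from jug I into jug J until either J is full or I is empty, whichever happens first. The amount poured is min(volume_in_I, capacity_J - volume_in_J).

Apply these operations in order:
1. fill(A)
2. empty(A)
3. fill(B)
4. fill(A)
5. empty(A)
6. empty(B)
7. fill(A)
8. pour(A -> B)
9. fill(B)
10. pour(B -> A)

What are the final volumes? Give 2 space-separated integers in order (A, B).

Answer: 9 1

Derivation:
Step 1: fill(A) -> (A=9 B=7)
Step 2: empty(A) -> (A=0 B=7)
Step 3: fill(B) -> (A=0 B=10)
Step 4: fill(A) -> (A=9 B=10)
Step 5: empty(A) -> (A=0 B=10)
Step 6: empty(B) -> (A=0 B=0)
Step 7: fill(A) -> (A=9 B=0)
Step 8: pour(A -> B) -> (A=0 B=9)
Step 9: fill(B) -> (A=0 B=10)
Step 10: pour(B -> A) -> (A=9 B=1)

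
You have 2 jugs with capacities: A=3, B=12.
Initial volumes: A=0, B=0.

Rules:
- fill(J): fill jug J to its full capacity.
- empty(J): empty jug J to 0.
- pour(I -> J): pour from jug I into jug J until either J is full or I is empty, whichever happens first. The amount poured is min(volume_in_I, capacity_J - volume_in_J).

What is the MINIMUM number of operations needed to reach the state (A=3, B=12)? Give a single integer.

BFS from (A=0, B=0). One shortest path:
  1. fill(A) -> (A=3 B=0)
  2. fill(B) -> (A=3 B=12)
Reached target in 2 moves.

Answer: 2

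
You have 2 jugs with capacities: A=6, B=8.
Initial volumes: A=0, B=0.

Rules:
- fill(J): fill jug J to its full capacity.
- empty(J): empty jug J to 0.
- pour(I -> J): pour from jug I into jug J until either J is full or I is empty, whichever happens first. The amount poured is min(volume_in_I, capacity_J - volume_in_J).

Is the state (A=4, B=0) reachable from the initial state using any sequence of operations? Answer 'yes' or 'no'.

BFS from (A=0, B=0):
  1. fill(A) -> (A=6 B=0)
  2. pour(A -> B) -> (A=0 B=6)
  3. fill(A) -> (A=6 B=6)
  4. pour(A -> B) -> (A=4 B=8)
  5. empty(B) -> (A=4 B=0)
Target reached → yes.

Answer: yes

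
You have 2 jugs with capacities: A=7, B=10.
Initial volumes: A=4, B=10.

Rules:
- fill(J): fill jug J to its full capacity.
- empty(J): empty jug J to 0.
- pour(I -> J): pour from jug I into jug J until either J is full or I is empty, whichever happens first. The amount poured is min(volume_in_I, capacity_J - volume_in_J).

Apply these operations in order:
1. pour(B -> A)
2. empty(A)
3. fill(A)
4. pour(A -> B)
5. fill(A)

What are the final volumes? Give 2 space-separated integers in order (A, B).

Step 1: pour(B -> A) -> (A=7 B=7)
Step 2: empty(A) -> (A=0 B=7)
Step 3: fill(A) -> (A=7 B=7)
Step 4: pour(A -> B) -> (A=4 B=10)
Step 5: fill(A) -> (A=7 B=10)

Answer: 7 10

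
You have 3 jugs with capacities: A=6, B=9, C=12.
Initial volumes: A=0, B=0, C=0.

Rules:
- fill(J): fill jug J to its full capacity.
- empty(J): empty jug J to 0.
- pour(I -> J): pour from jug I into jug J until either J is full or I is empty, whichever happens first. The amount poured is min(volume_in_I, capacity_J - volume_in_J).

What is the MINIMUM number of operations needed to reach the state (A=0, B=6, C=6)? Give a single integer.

BFS from (A=0, B=0, C=0). One shortest path:
  1. fill(C) -> (A=0 B=0 C=12)
  2. pour(C -> A) -> (A=6 B=0 C=6)
  3. pour(A -> B) -> (A=0 B=6 C=6)
Reached target in 3 moves.

Answer: 3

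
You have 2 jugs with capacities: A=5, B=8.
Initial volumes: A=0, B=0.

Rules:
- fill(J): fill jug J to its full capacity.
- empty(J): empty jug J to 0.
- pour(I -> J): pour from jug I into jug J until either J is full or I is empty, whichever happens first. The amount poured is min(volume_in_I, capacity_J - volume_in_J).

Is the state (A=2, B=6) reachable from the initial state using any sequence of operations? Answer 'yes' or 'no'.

Answer: no

Derivation:
BFS explored all 26 reachable states.
Reachable set includes: (0,0), (0,1), (0,2), (0,3), (0,4), (0,5), (0,6), (0,7), (0,8), (1,0), (1,8), (2,0) ...
Target (A=2, B=6) not in reachable set → no.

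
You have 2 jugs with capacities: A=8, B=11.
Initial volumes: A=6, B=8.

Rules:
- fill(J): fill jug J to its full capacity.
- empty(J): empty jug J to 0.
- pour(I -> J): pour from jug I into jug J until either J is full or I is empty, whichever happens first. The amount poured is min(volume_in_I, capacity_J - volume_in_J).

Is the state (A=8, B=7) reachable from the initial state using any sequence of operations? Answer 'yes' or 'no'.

BFS from (A=6, B=8):
  1. fill(B) -> (A=6 B=11)
  2. pour(B -> A) -> (A=8 B=9)
  3. empty(A) -> (A=0 B=9)
  4. pour(B -> A) -> (A=8 B=1)
  5. empty(A) -> (A=0 B=1)
  6. pour(B -> A) -> (A=1 B=0)
  7. fill(B) -> (A=1 B=11)
  8. pour(B -> A) -> (A=8 B=4)
  9. empty(A) -> (A=0 B=4)
  10. pour(B -> A) -> (A=4 B=0)
  11. fill(B) -> (A=4 B=11)
  12. pour(B -> A) -> (A=8 B=7)
Target reached → yes.

Answer: yes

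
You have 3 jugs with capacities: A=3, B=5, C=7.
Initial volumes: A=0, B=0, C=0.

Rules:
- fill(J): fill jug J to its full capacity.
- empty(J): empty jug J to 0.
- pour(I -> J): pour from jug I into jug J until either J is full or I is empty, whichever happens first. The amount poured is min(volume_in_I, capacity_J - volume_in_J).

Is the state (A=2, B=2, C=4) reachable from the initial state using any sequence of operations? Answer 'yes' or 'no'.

Answer: no

Derivation:
BFS explored all 144 reachable states.
Reachable set includes: (0,0,0), (0,0,1), (0,0,2), (0,0,3), (0,0,4), (0,0,5), (0,0,6), (0,0,7), (0,1,0), (0,1,1), (0,1,2), (0,1,3) ...
Target (A=2, B=2, C=4) not in reachable set → no.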